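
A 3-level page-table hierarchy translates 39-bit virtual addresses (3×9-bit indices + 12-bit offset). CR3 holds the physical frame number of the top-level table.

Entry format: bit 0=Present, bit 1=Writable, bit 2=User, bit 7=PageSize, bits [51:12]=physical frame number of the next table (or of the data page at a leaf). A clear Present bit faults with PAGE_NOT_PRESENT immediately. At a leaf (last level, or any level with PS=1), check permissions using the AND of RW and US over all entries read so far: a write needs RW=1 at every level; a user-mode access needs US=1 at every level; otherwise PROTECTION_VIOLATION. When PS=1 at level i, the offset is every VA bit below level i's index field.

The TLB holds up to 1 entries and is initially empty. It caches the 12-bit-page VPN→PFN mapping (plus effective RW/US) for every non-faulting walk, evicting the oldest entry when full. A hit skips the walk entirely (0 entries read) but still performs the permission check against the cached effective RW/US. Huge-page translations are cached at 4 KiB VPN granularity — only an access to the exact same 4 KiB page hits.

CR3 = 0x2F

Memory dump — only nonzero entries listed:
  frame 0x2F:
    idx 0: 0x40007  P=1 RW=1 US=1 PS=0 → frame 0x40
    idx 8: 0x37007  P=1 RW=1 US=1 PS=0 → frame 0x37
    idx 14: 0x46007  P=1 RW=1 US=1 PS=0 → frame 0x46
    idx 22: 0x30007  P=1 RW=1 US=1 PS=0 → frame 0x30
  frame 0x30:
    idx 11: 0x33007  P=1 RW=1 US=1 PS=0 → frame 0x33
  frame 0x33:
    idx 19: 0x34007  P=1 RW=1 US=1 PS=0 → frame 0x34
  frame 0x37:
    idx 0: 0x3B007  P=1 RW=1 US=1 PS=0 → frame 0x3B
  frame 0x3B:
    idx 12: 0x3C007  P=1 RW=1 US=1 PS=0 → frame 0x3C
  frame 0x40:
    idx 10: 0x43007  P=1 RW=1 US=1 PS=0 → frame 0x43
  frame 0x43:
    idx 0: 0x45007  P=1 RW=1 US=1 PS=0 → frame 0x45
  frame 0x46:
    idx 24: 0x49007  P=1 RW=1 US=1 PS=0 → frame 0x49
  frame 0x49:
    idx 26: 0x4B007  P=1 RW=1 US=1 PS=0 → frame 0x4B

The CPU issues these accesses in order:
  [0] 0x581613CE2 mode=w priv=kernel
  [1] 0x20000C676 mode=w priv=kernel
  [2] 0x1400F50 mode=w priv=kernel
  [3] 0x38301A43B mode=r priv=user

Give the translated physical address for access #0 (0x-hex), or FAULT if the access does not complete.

Trace:
#0 VA=0x581613CE2 (w,kernel):
  L0: frame=0x2F idx=22 entry=0x30007 [P=1 RW=1 US=1 PS=0]
  L1: frame=0x30 idx=11 entry=0x33007 [P=1 RW=1 US=1 PS=0]
  L2: frame=0x33 idx=19 entry=0x34007 [P=1 RW=1 US=1 PS=0]
  → PA=0x34CE2  (3 entries read)
#1 VA=0x20000C676 (w,kernel):
  L0: frame=0x2F idx=8 entry=0x37007 [P=1 RW=1 US=1 PS=0]
  L1: frame=0x37 idx=0 entry=0x3B007 [P=1 RW=1 US=1 PS=0]
  L2: frame=0x3B idx=12 entry=0x3C007 [P=1 RW=1 US=1 PS=0]
  → PA=0x3C676  (3 entries read)
#2 VA=0x1400F50 (w,kernel):
  L0: frame=0x2F idx=0 entry=0x40007 [P=1 RW=1 US=1 PS=0]
  L1: frame=0x40 idx=10 entry=0x43007 [P=1 RW=1 US=1 PS=0]
  L2: frame=0x43 idx=0 entry=0x45007 [P=1 RW=1 US=1 PS=0]
  → PA=0x45F50  (3 entries read)
#3 VA=0x38301A43B (r,user):
  L0: frame=0x2F idx=14 entry=0x46007 [P=1 RW=1 US=1 PS=0]
  L1: frame=0x46 idx=24 entry=0x49007 [P=1 RW=1 US=1 PS=0]
  L2: frame=0x49 idx=26 entry=0x4B007 [P=1 RW=1 US=1 PS=0]
  → PA=0x4B43B  (3 entries read)

Access #0 PA: 0x34CE2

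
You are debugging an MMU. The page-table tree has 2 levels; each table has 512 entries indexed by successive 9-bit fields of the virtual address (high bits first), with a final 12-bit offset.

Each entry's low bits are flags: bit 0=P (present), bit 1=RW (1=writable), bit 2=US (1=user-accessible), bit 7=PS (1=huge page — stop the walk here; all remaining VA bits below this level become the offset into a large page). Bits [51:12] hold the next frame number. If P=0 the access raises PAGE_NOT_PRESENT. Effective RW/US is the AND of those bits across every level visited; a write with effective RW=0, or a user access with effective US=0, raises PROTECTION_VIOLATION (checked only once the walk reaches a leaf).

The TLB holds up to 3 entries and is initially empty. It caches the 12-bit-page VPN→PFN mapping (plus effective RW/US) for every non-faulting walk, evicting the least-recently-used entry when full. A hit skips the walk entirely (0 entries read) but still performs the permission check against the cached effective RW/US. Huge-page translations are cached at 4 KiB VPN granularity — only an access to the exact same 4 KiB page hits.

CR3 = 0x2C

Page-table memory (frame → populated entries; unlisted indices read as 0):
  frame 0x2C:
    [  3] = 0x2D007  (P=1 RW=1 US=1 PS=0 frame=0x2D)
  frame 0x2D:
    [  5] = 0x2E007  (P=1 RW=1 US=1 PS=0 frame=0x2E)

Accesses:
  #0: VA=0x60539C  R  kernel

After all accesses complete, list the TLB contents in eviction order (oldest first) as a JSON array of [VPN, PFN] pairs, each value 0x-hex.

Trace:
#0 VA=0x60539C (r,kernel):
  L0: frame=0x2C idx=3 entry=0x2D007 [P=1 RW=1 US=1 PS=0]
  L1: frame=0x2D idx=5 entry=0x2E007 [P=1 RW=1 US=1 PS=0]
  ✓ 0x2E39C  — 2 lookups

TLB: [["0x605", "0x2E"]]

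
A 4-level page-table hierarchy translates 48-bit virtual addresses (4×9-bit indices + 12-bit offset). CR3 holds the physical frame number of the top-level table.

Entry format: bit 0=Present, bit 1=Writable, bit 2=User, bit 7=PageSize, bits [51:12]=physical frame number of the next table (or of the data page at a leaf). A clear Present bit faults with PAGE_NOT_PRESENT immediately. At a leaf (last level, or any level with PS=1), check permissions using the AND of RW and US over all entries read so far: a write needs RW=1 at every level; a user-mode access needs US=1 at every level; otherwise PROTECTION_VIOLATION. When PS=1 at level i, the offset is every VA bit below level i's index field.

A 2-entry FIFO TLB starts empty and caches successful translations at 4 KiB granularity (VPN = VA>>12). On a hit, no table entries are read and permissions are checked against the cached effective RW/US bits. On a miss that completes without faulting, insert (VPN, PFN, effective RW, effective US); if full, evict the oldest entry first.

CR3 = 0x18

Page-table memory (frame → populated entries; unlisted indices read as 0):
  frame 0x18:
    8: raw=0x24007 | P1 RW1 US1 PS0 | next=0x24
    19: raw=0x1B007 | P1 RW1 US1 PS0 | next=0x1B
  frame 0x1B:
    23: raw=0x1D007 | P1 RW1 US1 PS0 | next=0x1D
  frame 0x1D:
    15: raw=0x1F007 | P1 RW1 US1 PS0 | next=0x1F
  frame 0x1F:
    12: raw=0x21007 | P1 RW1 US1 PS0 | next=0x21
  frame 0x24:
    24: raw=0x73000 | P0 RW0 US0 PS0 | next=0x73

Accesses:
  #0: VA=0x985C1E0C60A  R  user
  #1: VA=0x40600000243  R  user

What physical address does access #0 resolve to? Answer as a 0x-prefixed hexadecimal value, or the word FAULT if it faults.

Per-access translation:
#0 VA=0x985C1E0C60A (r,user):
  L0 @0x18[19] → 0x1B007  P=1,RW=1,US=1,PS=0
  L1 @0x1B[23] → 0x1D007  P=1,RW=1,US=1,PS=0
  L2 @0x1D[15] → 0x1F007  P=1,RW=1,US=1,PS=0
  L3 @0x1F[12] → 0x21007  P=1,RW=1,US=1,PS=0
  ⇒ phys 0x2160A  [4 reads]
#1 VA=0x40600000243 (r,user):
  L0 @0x18[8] → 0x24007  P=1,RW=1,US=1,PS=0
  L1 @0x24[24] → 0x73000  P=0,RW=0,US=0,PS=0
  → PAGE_NOT_PRESENT  (2 entries read)

Access #0 PA: 0x2160A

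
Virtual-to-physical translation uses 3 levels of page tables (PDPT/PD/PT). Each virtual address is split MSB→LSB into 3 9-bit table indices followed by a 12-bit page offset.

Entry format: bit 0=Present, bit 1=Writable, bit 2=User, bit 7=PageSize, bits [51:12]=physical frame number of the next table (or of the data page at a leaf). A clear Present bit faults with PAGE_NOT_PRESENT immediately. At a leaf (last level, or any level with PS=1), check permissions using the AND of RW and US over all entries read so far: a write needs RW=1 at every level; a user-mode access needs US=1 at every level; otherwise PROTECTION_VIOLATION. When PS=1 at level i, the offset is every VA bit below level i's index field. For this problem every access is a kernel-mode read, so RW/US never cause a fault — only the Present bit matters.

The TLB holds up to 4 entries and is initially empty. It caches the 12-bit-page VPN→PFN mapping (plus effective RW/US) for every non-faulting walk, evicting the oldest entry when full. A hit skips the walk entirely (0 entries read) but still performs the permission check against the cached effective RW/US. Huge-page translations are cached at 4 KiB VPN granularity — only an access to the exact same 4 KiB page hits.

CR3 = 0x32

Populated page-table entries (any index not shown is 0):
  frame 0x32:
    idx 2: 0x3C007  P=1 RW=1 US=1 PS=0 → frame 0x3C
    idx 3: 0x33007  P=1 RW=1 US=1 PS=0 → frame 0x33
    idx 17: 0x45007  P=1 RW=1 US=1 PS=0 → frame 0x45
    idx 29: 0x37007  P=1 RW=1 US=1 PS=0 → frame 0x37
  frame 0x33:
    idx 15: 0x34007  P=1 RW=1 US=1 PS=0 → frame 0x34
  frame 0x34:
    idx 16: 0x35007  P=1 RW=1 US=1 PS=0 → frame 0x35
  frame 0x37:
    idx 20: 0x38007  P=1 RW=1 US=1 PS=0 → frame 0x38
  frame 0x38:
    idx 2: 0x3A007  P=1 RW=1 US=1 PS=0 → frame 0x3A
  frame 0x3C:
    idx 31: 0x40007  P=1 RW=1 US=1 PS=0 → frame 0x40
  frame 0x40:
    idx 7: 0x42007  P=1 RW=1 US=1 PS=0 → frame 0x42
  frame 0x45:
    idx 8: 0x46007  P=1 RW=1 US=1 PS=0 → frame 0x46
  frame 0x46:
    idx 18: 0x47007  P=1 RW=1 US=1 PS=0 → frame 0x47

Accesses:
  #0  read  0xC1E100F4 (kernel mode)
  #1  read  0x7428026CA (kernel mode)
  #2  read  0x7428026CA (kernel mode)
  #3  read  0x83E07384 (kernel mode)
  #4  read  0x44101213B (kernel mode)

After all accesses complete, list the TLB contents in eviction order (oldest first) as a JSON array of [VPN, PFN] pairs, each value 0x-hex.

Walk each access:
#0 VA=0xC1E100F4 (r,kernel):
  lvl0: tbl 0x32, slot 3 ⇒ 0x33007 (P1/RW1/US1/PS0)
  lvl1: tbl 0x33, slot 15 ⇒ 0x34007 (P1/RW1/US1/PS0)
  lvl2: tbl 0x34, slot 16 ⇒ 0x35007 (P1/RW1/US1/PS0)
  ⇒ phys 0x350F4  [3 reads]
#1 VA=0x7428026CA (r,kernel):
  lvl0: tbl 0x32, slot 29 ⇒ 0x37007 (P1/RW1/US1/PS0)
  lvl1: tbl 0x37, slot 20 ⇒ 0x38007 (P1/RW1/US1/PS0)
  lvl2: tbl 0x38, slot 2 ⇒ 0x3A007 (P1/RW1/US1/PS0)
  ⇒ phys 0x3A6CA  [3 reads]
#2 VA=0x7428026CA (r,kernel):
  TLB hit vpn=0x742802 → PA=0x3A6CA
#3 VA=0x83E07384 (r,kernel):
  lvl0: tbl 0x32, slot 2 ⇒ 0x3C007 (P1/RW1/US1/PS0)
  lvl1: tbl 0x3C, slot 31 ⇒ 0x40007 (P1/RW1/US1/PS0)
  lvl2: tbl 0x40, slot 7 ⇒ 0x42007 (P1/RW1/US1/PS0)
  ⇒ phys 0x42384  [3 reads]
#4 VA=0x44101213B (r,kernel):
  lvl0: tbl 0x32, slot 17 ⇒ 0x45007 (P1/RW1/US1/PS0)
  lvl1: tbl 0x45, slot 8 ⇒ 0x46007 (P1/RW1/US1/PS0)
  lvl2: tbl 0x46, slot 18 ⇒ 0x47007 (P1/RW1/US1/PS0)
  ⇒ phys 0x4713B  [3 reads]

TLB: [["0xC1E10", "0x35"], ["0x742802", "0x3A"], ["0x83E07", "0x42"], ["0x441012", "0x47"]]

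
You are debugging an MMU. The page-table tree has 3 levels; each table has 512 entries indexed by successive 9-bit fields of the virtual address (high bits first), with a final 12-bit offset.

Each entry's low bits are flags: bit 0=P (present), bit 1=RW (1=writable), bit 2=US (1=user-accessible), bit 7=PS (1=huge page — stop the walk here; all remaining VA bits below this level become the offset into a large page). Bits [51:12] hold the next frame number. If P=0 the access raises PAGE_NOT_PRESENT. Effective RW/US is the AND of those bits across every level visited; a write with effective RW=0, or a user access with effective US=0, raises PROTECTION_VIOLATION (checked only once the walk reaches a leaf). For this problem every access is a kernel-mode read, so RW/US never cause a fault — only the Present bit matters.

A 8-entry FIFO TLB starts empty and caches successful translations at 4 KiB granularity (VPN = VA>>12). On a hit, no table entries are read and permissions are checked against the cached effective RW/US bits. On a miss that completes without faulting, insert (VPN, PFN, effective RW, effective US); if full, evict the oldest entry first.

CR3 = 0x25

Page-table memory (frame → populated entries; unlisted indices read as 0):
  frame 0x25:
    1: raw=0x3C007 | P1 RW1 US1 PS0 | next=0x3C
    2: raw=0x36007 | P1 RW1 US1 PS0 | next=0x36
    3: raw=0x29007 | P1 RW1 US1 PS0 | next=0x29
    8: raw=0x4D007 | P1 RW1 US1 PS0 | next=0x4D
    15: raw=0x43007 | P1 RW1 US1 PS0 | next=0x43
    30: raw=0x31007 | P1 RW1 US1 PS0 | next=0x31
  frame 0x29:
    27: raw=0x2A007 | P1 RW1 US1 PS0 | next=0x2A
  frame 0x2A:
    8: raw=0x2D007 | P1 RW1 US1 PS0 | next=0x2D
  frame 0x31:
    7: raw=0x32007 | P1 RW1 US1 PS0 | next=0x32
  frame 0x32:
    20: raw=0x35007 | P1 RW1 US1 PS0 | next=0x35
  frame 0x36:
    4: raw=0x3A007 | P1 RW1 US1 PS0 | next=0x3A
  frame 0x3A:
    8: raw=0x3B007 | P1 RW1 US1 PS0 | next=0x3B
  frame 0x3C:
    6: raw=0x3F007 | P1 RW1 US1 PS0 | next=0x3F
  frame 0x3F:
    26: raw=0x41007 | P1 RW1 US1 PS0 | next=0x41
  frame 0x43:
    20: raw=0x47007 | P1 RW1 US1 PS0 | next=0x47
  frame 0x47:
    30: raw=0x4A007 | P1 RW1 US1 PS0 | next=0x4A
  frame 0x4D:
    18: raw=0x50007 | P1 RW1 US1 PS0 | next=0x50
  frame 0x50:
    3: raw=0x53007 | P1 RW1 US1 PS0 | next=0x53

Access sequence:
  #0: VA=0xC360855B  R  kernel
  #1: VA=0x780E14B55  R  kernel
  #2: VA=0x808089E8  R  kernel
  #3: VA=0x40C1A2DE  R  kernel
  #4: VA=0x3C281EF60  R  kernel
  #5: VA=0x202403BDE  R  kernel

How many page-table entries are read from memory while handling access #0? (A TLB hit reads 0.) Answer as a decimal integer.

Trace:
#0 VA=0xC360855B (r,kernel):
  L0 @0x25[3] → 0x29007  P=1,RW=1,US=1,PS=0
  L1 @0x29[27] → 0x2A007  P=1,RW=1,US=1,PS=0
  L2 @0x2A[8] → 0x2D007  P=1,RW=1,US=1,PS=0
  ✓ 0x2D55B  — 3 lookups
#1 VA=0x780E14B55 (r,kernel):
  L0 @0x25[30] → 0x31007  P=1,RW=1,US=1,PS=0
  L1 @0x31[7] → 0x32007  P=1,RW=1,US=1,PS=0
  L2 @0x32[20] → 0x35007  P=1,RW=1,US=1,PS=0
  ✓ 0x35B55  — 3 lookups
#2 VA=0x808089E8 (r,kernel):
  L0 @0x25[2] → 0x36007  P=1,RW=1,US=1,PS=0
  L1 @0x36[4] → 0x3A007  P=1,RW=1,US=1,PS=0
  L2 @0x3A[8] → 0x3B007  P=1,RW=1,US=1,PS=0
  ✓ 0x3B9E8  — 3 lookups
#3 VA=0x40C1A2DE (r,kernel):
  L0 @0x25[1] → 0x3C007  P=1,RW=1,US=1,PS=0
  L1 @0x3C[6] → 0x3F007  P=1,RW=1,US=1,PS=0
  L2 @0x3F[26] → 0x41007  P=1,RW=1,US=1,PS=0
  ✓ 0x412DE  — 3 lookups
#4 VA=0x3C281EF60 (r,kernel):
  L0 @0x25[15] → 0x43007  P=1,RW=1,US=1,PS=0
  L1 @0x43[20] → 0x47007  P=1,RW=1,US=1,PS=0
  L2 @0x47[30] → 0x4A007  P=1,RW=1,US=1,PS=0
  ✓ 0x4AF60  — 3 lookups
#5 VA=0x202403BDE (r,kernel):
  L0 @0x25[8] → 0x4D007  P=1,RW=1,US=1,PS=0
  L1 @0x4D[18] → 0x50007  P=1,RW=1,US=1,PS=0
  L2 @0x50[3] → 0x53007  P=1,RW=1,US=1,PS=0
  ✓ 0x53BDE  — 3 lookups

Entries read for #0: 3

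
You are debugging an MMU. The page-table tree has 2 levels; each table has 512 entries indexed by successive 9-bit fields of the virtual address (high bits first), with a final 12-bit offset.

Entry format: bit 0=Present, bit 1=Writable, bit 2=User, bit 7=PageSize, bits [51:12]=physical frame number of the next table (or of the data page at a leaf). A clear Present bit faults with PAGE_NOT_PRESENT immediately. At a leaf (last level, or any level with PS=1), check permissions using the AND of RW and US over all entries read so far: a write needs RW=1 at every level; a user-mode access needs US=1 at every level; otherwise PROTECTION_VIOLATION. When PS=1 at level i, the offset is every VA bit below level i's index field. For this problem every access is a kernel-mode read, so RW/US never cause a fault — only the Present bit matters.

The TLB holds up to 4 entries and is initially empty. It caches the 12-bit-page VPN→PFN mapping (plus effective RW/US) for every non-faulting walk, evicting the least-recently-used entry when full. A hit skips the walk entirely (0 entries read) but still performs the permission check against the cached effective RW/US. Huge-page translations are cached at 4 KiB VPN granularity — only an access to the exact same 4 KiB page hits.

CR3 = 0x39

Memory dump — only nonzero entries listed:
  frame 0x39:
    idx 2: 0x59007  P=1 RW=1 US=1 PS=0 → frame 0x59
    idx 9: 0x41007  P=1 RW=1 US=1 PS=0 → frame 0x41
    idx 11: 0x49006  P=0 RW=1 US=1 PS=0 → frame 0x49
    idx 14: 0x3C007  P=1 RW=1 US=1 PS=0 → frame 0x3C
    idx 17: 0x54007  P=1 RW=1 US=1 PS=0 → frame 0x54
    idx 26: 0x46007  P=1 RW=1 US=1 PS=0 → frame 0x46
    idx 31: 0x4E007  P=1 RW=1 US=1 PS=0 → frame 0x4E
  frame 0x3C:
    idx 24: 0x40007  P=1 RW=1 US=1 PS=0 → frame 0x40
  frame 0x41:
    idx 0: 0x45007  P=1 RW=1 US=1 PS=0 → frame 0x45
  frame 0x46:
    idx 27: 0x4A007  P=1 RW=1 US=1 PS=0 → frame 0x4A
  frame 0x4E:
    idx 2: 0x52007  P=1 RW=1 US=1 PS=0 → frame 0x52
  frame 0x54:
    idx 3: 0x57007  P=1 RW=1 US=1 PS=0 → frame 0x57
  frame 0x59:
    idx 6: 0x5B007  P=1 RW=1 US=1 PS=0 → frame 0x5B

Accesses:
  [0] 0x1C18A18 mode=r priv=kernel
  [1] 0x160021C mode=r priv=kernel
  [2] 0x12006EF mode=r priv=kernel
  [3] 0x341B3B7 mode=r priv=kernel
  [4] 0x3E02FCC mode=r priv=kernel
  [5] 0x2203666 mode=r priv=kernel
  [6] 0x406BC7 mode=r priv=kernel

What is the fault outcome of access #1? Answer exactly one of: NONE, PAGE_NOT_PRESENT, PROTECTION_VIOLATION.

Walk each access:
#0 VA=0x1C18A18 (r,kernel):
  [0] read 0x39 idx=14: raw=0x3C007 flags P=1 W=1 U=1 S=0
  [1] read 0x3C idx=24: raw=0x40007 flags P=1 W=1 U=1 S=0
  ✓ 0x40A18  — 2 lookups
#1 VA=0x160021C (r,kernel):
  [0] read 0x39 idx=11: raw=0x49006 flags P=0 W=1 U=1 S=0
  ⇒ fault: PAGE_NOT_PRESENT  — 1 lookups
#2 VA=0x12006EF (r,kernel):
  [0] read 0x39 idx=9: raw=0x41007 flags P=1 W=1 U=1 S=0
  [1] read 0x41 idx=0: raw=0x45007 flags P=1 W=1 U=1 S=0
  ✓ 0x456EF  — 2 lookups
#3 VA=0x341B3B7 (r,kernel):
  [0] read 0x39 idx=26: raw=0x46007 flags P=1 W=1 U=1 S=0
  [1] read 0x46 idx=27: raw=0x4A007 flags P=1 W=1 U=1 S=0
  ✓ 0x4A3B7  — 2 lookups
#4 VA=0x3E02FCC (r,kernel):
  [0] read 0x39 idx=31: raw=0x4E007 flags P=1 W=1 U=1 S=0
  [1] read 0x4E idx=2: raw=0x52007 flags P=1 W=1 U=1 S=0
  ✓ 0x52FCC  — 2 lookups
#5 VA=0x2203666 (r,kernel):
  [0] read 0x39 idx=17: raw=0x54007 flags P=1 W=1 U=1 S=0
  [1] read 0x54 idx=3: raw=0x57007 flags P=1 W=1 U=1 S=0
  ✓ 0x57666  — 2 lookups
#6 VA=0x406BC7 (r,kernel):
  [0] read 0x39 idx=2: raw=0x59007 flags P=1 W=1 U=1 S=0
  [1] read 0x59 idx=6: raw=0x5B007 flags P=1 W=1 U=1 S=0
  ✓ 0x5BBC7  — 2 lookups

Access #1 fault: PAGE_NOT_PRESENT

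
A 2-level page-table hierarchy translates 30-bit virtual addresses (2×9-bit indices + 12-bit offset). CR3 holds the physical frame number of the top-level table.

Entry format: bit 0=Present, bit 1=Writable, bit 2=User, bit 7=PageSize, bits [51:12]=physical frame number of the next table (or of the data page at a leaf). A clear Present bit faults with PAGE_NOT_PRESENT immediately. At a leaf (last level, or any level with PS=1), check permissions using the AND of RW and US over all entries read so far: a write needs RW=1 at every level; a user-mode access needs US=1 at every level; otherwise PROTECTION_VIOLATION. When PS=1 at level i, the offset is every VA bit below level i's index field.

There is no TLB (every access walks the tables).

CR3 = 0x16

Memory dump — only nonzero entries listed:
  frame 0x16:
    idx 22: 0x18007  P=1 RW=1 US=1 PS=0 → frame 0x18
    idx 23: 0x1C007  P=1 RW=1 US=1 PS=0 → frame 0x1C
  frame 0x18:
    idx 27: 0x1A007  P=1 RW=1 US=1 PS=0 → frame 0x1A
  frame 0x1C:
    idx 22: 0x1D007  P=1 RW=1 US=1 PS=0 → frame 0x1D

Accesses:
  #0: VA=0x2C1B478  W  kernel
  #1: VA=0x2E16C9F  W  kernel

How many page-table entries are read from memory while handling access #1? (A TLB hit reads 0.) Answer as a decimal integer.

Walk each access:
#0 VA=0x2C1B478 (w,kernel):
  lvl0: tbl 0x16, slot 22 ⇒ 0x18007 (P1/RW1/US1/PS0)
  lvl1: tbl 0x18, slot 27 ⇒ 0x1A007 (P1/RW1/US1/PS0)
  ⇒ phys 0x1A478  [2 reads]
#1 VA=0x2E16C9F (w,kernel):
  lvl0: tbl 0x16, slot 23 ⇒ 0x1C007 (P1/RW1/US1/PS0)
  lvl1: tbl 0x1C, slot 22 ⇒ 0x1D007 (P1/RW1/US1/PS0)
  ⇒ phys 0x1DC9F  [2 reads]

Entries read for #1: 2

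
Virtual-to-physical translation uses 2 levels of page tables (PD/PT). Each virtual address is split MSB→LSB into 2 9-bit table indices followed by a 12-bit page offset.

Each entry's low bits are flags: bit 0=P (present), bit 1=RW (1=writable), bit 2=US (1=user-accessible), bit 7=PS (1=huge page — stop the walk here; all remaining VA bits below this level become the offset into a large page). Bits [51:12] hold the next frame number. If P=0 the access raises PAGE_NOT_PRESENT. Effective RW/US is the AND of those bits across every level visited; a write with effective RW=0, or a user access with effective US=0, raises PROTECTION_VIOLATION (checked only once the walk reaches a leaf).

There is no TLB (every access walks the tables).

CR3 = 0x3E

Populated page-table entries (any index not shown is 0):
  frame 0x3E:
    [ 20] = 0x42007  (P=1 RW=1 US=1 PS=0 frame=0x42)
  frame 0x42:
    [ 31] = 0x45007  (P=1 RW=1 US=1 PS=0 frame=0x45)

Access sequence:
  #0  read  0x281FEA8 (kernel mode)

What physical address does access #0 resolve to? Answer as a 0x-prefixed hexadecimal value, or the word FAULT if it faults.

Trace:
#0 VA=0x281FEA8 (r,kernel):
  lvl0: tbl 0x3E, slot 20 ⇒ 0x42007 (P1/RW1/US1/PS0)
  lvl1: tbl 0x42, slot 31 ⇒ 0x45007 (P1/RW1/US1/PS0)
  → PA=0x45EA8  (2 entries read)

Access #0 PA: 0x45EA8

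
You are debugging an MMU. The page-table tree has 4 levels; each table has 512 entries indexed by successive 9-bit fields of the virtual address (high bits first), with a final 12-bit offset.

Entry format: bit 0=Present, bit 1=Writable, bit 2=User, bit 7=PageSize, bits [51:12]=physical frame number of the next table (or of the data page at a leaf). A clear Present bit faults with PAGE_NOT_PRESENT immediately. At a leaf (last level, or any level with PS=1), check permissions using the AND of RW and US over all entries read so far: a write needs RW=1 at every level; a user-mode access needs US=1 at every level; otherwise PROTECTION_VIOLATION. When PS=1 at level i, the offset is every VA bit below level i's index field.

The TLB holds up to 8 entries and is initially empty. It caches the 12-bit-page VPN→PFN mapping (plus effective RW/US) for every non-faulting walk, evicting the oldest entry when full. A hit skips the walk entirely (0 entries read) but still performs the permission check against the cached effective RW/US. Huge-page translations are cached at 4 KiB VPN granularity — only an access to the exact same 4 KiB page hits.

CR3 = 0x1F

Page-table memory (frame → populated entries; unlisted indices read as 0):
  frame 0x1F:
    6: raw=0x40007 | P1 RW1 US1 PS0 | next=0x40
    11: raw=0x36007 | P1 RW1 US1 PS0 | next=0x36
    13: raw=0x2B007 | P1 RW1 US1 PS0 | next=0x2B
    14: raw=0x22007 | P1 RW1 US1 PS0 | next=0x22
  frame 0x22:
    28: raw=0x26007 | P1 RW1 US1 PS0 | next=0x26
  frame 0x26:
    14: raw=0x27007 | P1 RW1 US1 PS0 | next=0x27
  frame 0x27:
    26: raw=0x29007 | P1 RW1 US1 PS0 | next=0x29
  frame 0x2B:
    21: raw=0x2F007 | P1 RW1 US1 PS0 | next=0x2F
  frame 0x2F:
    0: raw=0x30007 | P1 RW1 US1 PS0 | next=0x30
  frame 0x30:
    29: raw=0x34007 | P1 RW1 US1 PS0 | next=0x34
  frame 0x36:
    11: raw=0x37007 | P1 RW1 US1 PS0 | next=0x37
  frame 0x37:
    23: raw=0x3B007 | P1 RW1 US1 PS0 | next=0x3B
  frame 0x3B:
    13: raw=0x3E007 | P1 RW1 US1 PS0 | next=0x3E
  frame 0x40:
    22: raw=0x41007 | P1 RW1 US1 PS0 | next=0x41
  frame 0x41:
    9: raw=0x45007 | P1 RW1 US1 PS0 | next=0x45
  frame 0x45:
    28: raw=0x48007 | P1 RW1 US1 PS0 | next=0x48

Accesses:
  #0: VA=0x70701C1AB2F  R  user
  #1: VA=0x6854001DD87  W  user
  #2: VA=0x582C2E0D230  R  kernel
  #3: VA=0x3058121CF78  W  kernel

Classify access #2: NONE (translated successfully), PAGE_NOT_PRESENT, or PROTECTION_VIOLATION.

Per-access translation:
#0 VA=0x70701C1AB2F (r,user):
  [0] read 0x1F idx=14: raw=0x22007 flags P=1 W=1 U=1 S=0
  [1] read 0x22 idx=28: raw=0x26007 flags P=1 W=1 U=1 S=0
  [2] read 0x26 idx=14: raw=0x27007 flags P=1 W=1 U=1 S=0
  [3] read 0x27 idx=26: raw=0x29007 flags P=1 W=1 U=1 S=0
  ✓ 0x29B2F  — 4 lookups
#1 VA=0x6854001DD87 (w,user):
  [0] read 0x1F idx=13: raw=0x2B007 flags P=1 W=1 U=1 S=0
  [1] read 0x2B idx=21: raw=0x2F007 flags P=1 W=1 U=1 S=0
  [2] read 0x2F idx=0: raw=0x30007 flags P=1 W=1 U=1 S=0
  [3] read 0x30 idx=29: raw=0x34007 flags P=1 W=1 U=1 S=0
  ✓ 0x34D87  — 4 lookups
#2 VA=0x582C2E0D230 (r,kernel):
  [0] read 0x1F idx=11: raw=0x36007 flags P=1 W=1 U=1 S=0
  [1] read 0x36 idx=11: raw=0x37007 flags P=1 W=1 U=1 S=0
  [2] read 0x37 idx=23: raw=0x3B007 flags P=1 W=1 U=1 S=0
  [3] read 0x3B idx=13: raw=0x3E007 flags P=1 W=1 U=1 S=0
  ✓ 0x3E230  — 4 lookups
#3 VA=0x3058121CF78 (w,kernel):
  [0] read 0x1F idx=6: raw=0x40007 flags P=1 W=1 U=1 S=0
  [1] read 0x40 idx=22: raw=0x41007 flags P=1 W=1 U=1 S=0
  [2] read 0x41 idx=9: raw=0x45007 flags P=1 W=1 U=1 S=0
  [3] read 0x45 idx=28: raw=0x48007 flags P=1 W=1 U=1 S=0
  ✓ 0x48F78  — 4 lookups

Access #2 fault: NONE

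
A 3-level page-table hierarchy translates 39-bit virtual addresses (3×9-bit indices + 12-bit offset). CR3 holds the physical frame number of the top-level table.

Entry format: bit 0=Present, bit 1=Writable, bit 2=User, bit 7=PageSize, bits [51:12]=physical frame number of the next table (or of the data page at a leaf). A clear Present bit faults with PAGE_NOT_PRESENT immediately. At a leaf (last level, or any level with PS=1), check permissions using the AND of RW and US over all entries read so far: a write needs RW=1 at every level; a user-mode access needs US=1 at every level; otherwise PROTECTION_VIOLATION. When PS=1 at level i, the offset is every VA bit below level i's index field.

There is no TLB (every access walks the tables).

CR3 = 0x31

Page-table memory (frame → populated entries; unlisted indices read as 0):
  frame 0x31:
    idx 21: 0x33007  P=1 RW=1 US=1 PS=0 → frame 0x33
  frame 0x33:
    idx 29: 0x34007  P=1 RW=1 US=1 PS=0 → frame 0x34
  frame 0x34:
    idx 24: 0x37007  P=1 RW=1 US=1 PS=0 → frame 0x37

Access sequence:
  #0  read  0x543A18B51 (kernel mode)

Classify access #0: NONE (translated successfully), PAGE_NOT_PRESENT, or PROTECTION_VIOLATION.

Per-access translation:
#0 VA=0x543A18B51 (r,kernel):
  lvl0: tbl 0x31, slot 21 ⇒ 0x33007 (P1/RW1/US1/PS0)
  lvl1: tbl 0x33, slot 29 ⇒ 0x34007 (P1/RW1/US1/PS0)
  lvl2: tbl 0x34, slot 24 ⇒ 0x37007 (P1/RW1/US1/PS0)
  ✓ 0x37B51  — 3 lookups

Access #0 fault: NONE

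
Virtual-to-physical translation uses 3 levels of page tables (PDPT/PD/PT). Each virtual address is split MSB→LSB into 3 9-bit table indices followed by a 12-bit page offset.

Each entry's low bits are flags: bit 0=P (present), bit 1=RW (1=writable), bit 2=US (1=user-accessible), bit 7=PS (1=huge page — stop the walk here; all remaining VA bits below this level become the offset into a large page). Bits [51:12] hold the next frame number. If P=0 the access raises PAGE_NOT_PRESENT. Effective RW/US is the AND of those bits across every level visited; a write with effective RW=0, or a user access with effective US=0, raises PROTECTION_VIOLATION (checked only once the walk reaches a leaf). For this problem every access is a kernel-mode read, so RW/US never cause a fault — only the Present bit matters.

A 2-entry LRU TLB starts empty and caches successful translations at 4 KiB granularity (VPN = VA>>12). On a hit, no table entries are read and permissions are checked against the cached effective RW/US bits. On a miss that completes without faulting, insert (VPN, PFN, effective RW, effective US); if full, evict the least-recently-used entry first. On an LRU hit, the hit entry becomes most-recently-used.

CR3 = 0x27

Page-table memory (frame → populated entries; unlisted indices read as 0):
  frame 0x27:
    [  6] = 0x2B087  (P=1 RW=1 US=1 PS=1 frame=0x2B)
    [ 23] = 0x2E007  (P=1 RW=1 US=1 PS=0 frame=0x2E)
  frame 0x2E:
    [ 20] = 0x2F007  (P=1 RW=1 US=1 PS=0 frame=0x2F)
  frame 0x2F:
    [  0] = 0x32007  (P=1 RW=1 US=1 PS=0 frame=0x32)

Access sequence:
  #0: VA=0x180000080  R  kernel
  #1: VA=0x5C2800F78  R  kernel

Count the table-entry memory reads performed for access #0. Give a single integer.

Per-access translation:
#0 VA=0x180000080 (r,kernel):
  L0 @0x27[6] → 0x2B087  P=1,RW=1,US=1,PS=1
  → PA=0x2B080 (huge @L0)  (1 entries read)
#1 VA=0x5C2800F78 (r,kernel):
  L0 @0x27[23] → 0x2E007  P=1,RW=1,US=1,PS=0
  L1 @0x2E[20] → 0x2F007  P=1,RW=1,US=1,PS=0
  L2 @0x2F[0] → 0x32007  P=1,RW=1,US=1,PS=0
  → PA=0x32F78  (3 entries read)

Entries read for #0: 1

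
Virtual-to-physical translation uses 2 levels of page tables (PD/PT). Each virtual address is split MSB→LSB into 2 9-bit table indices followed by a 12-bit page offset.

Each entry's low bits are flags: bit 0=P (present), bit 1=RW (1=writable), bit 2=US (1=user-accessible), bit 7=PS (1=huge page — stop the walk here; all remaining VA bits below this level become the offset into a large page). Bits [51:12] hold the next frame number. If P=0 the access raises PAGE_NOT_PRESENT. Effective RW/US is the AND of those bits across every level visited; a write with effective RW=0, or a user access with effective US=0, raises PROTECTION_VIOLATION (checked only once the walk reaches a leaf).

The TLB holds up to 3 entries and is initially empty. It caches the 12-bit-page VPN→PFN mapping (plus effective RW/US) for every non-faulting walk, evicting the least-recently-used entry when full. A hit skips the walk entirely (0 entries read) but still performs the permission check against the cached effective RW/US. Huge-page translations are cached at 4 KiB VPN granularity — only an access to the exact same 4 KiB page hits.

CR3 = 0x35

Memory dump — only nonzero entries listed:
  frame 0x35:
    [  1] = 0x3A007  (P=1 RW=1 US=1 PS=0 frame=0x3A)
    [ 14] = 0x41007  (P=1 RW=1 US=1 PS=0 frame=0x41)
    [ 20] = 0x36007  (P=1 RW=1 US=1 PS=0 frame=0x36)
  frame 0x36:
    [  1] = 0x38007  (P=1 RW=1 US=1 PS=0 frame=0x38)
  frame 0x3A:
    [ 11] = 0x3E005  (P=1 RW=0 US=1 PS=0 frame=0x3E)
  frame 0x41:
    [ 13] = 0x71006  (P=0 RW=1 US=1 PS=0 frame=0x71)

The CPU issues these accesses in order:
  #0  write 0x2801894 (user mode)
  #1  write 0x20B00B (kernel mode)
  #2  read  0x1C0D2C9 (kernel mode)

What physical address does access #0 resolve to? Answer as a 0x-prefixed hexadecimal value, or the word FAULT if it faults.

Per-access translation:
#0 VA=0x2801894 (w,user):
  L0 @0x35[20] → 0x36007  P=1,RW=1,US=1,PS=0
  L1 @0x36[1] → 0x38007  P=1,RW=1,US=1,PS=0
  ✓ 0x38894  — 2 lookups
#1 VA=0x20B00B (w,kernel):
  L0 @0x35[1] → 0x3A007  P=1,RW=1,US=1,PS=0
  L1 @0x3A[11] → 0x3E005  P=1,RW=0,US=1,PS=0
  ⇒ fault: PROTECTION_VIOLATION  — 2 lookups
#2 VA=0x1C0D2C9 (r,kernel):
  L0 @0x35[14] → 0x41007  P=1,RW=1,US=1,PS=0
  L1 @0x41[13] → 0x71006  P=0,RW=1,US=1,PS=0
  ⇒ fault: PAGE_NOT_PRESENT  — 2 lookups

Access #0 PA: 0x38894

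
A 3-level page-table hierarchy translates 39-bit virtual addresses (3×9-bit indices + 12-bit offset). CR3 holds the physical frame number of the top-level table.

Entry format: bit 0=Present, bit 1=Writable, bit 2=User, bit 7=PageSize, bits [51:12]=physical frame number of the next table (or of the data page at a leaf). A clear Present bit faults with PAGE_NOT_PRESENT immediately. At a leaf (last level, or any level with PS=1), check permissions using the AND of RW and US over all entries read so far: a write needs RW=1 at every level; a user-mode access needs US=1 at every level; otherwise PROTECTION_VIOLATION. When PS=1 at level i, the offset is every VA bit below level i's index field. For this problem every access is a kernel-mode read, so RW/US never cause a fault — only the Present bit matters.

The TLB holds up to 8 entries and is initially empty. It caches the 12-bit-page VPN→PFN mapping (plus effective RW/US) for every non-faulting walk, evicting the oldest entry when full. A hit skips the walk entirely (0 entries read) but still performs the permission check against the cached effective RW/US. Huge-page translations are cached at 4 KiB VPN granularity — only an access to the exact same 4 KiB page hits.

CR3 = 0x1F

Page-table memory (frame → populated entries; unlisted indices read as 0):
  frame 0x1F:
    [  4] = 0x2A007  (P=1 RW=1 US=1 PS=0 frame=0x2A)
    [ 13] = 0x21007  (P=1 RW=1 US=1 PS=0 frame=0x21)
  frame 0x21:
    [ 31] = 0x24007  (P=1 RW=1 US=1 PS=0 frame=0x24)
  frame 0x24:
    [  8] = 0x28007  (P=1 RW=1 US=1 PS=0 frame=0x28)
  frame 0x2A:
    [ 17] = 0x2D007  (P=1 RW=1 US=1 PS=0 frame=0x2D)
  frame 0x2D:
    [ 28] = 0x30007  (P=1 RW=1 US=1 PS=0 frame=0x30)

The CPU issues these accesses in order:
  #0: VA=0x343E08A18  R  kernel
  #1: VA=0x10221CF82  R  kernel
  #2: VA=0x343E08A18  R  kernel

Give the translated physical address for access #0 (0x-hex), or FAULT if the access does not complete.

Per-access translation:
#0 VA=0x343E08A18 (r,kernel):
  L0: frame=0x1F idx=13 entry=0x21007 [P=1 RW=1 US=1 PS=0]
  L1: frame=0x21 idx=31 entry=0x24007 [P=1 RW=1 US=1 PS=0]
  L2: frame=0x24 idx=8 entry=0x28007 [P=1 RW=1 US=1 PS=0]
  → PA=0x28A18  (3 entries read)
#1 VA=0x10221CF82 (r,kernel):
  L0: frame=0x1F idx=4 entry=0x2A007 [P=1 RW=1 US=1 PS=0]
  L1: frame=0x2A idx=17 entry=0x2D007 [P=1 RW=1 US=1 PS=0]
  L2: frame=0x2D idx=28 entry=0x30007 [P=1 RW=1 US=1 PS=0]
  → PA=0x30F82  (3 entries read)
#2 VA=0x343E08A18 (r,kernel):
  TLB hit vpn=0x343E08 → PA=0x28A18

Access #0 PA: 0x28A18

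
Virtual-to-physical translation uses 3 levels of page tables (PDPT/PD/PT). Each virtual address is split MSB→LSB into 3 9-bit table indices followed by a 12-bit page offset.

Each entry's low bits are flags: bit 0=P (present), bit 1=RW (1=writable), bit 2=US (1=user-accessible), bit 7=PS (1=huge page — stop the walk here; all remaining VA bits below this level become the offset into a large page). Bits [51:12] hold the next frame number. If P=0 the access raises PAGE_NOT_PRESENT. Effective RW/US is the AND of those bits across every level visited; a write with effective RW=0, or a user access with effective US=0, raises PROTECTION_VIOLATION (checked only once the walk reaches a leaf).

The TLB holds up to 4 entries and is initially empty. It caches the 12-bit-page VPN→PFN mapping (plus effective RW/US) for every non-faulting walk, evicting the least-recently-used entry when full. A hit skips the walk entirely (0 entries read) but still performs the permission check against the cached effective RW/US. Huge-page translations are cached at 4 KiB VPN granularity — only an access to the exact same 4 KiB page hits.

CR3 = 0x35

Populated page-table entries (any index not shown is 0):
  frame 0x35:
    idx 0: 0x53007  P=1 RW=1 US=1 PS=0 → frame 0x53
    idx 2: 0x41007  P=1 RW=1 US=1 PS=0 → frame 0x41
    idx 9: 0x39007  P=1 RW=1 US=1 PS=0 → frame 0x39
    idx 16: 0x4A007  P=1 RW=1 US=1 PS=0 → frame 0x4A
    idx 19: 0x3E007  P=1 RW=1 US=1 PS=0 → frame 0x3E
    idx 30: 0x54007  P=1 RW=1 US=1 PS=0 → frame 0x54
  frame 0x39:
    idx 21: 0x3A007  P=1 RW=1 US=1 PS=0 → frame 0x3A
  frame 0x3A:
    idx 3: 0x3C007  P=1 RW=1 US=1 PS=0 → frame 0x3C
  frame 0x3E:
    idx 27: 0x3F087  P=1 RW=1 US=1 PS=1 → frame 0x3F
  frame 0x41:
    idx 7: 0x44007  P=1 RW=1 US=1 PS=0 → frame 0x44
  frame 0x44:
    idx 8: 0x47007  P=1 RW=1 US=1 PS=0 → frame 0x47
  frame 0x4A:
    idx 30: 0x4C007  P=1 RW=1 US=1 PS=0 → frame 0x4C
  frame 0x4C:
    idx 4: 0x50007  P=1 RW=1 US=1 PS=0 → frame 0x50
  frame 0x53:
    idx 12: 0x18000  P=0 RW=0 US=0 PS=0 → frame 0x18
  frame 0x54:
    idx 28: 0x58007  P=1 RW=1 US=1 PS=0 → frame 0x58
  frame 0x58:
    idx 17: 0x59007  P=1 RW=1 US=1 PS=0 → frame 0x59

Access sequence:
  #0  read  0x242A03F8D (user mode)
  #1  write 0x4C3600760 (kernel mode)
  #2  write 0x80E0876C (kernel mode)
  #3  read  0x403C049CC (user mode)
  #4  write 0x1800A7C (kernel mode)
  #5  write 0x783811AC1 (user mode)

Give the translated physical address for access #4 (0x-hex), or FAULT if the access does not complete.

Per-access translation:
#0 VA=0x242A03F8D (r,user):
  [0] read 0x35 idx=9: raw=0x39007 flags P=1 W=1 U=1 S=0
  [1] read 0x39 idx=21: raw=0x3A007 flags P=1 W=1 U=1 S=0
  [2] read 0x3A idx=3: raw=0x3C007 flags P=1 W=1 U=1 S=0
  ✓ 0x3CF8D  — 3 lookups
#1 VA=0x4C3600760 (w,kernel):
  [0] read 0x35 idx=19: raw=0x3E007 flags P=1 W=1 U=1 S=0
  [1] read 0x3E idx=27: raw=0x3F087 flags P=1 W=1 U=1 S=1
  ✓ 0x3F760 (huge @L1)  — 2 lookups
#2 VA=0x80E0876C (w,kernel):
  [0] read 0x35 idx=2: raw=0x41007 flags P=1 W=1 U=1 S=0
  [1] read 0x41 idx=7: raw=0x44007 flags P=1 W=1 U=1 S=0
  [2] read 0x44 idx=8: raw=0x47007 flags P=1 W=1 U=1 S=0
  ✓ 0x4776C  — 3 lookups
#3 VA=0x403C049CC (r,user):
  [0] read 0x35 idx=16: raw=0x4A007 flags P=1 W=1 U=1 S=0
  [1] read 0x4A idx=30: raw=0x4C007 flags P=1 W=1 U=1 S=0
  [2] read 0x4C idx=4: raw=0x50007 flags P=1 W=1 U=1 S=0
  ✓ 0x509CC  — 3 lookups
#4 VA=0x1800A7C (w,kernel):
  [0] read 0x35 idx=0: raw=0x53007 flags P=1 W=1 U=1 S=0
  [1] read 0x53 idx=12: raw=0x18000 flags P=0 W=0 U=0 S=0
  → PAGE_NOT_PRESENT  (2 entries read)
#5 VA=0x783811AC1 (w,user):
  [0] read 0x35 idx=30: raw=0x54007 flags P=1 W=1 U=1 S=0
  [1] read 0x54 idx=28: raw=0x58007 flags P=1 W=1 U=1 S=0
  [2] read 0x58 idx=17: raw=0x59007 flags P=1 W=1 U=1 S=0
  ✓ 0x59AC1  — 3 lookups

Access #4 PA: FAULT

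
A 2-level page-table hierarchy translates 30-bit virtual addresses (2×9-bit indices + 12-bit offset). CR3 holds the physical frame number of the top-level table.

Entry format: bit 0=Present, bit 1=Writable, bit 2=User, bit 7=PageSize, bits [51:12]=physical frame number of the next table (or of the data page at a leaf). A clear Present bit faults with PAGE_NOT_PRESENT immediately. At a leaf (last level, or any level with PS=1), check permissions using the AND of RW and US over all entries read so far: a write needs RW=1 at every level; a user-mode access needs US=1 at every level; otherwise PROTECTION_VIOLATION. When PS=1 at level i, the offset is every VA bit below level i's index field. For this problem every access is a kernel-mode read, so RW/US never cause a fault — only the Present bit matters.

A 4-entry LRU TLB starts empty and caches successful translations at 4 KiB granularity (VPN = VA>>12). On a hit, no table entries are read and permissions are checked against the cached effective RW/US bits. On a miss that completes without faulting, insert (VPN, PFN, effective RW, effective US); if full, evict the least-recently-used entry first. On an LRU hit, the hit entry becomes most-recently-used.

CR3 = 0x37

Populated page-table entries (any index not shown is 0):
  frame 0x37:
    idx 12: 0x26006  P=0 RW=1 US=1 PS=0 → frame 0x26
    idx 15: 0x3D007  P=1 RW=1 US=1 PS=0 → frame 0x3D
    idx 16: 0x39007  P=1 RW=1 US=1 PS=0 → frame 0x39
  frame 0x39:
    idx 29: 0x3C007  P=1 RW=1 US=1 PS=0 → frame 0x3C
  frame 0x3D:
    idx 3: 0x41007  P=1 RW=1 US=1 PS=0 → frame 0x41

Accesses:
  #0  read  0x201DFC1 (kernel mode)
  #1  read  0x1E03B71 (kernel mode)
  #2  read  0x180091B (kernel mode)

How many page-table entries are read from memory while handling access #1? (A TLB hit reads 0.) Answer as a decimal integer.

Trace:
#0 VA=0x201DFC1 (r,kernel):
  [0] read 0x37 idx=16: raw=0x39007 flags P=1 W=1 U=1 S=0
  [1] read 0x39 idx=29: raw=0x3C007 flags P=1 W=1 U=1 S=0
  ⇒ phys 0x3CFC1  [2 reads]
#1 VA=0x1E03B71 (r,kernel):
  [0] read 0x37 idx=15: raw=0x3D007 flags P=1 W=1 U=1 S=0
  [1] read 0x3D idx=3: raw=0x41007 flags P=1 W=1 U=1 S=0
  ⇒ phys 0x41B71  [2 reads]
#2 VA=0x180091B (r,kernel):
  [0] read 0x37 idx=12: raw=0x26006 flags P=0 W=1 U=1 S=0
  → PAGE_NOT_PRESENT  (1 entries read)

Entries read for #1: 2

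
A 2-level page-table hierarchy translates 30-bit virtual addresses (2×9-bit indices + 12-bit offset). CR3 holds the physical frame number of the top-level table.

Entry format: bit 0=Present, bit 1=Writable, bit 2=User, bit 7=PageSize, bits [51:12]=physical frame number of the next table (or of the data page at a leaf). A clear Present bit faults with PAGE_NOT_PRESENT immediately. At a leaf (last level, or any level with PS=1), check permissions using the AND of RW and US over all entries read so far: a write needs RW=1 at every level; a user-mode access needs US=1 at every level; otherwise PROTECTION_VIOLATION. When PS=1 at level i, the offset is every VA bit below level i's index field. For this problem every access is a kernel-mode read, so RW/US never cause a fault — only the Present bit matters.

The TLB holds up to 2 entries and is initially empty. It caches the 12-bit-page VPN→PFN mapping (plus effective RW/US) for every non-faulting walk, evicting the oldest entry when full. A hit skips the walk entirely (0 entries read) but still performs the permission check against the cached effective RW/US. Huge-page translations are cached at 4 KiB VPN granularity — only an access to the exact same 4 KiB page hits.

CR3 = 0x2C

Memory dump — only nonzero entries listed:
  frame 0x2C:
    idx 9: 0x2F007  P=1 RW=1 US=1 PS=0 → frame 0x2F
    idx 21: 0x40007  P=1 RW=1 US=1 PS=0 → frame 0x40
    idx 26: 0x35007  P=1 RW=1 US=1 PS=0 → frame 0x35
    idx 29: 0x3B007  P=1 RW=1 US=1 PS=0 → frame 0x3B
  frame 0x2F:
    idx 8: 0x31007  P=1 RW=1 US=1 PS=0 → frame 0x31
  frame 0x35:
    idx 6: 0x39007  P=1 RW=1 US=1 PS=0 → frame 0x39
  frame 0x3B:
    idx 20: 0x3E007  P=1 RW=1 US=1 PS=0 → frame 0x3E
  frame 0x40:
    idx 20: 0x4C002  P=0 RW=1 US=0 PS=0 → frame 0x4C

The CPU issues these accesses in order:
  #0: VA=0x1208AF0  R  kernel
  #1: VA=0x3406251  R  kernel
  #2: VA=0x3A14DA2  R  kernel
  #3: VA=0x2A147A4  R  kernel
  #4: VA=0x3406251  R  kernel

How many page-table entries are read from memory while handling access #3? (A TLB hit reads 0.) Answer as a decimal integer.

Per-access translation:
#0 VA=0x1208AF0 (r,kernel):
  L0: frame=0x2C idx=9 entry=0x2F007 [P=1 RW=1 US=1 PS=0]
  L1: frame=0x2F idx=8 entry=0x31007 [P=1 RW=1 US=1 PS=0]
  ⇒ phys 0x31AF0  [2 reads]
#1 VA=0x3406251 (r,kernel):
  L0: frame=0x2C idx=26 entry=0x35007 [P=1 RW=1 US=1 PS=0]
  L1: frame=0x35 idx=6 entry=0x39007 [P=1 RW=1 US=1 PS=0]
  ⇒ phys 0x39251  [2 reads]
#2 VA=0x3A14DA2 (r,kernel):
  L0: frame=0x2C idx=29 entry=0x3B007 [P=1 RW=1 US=1 PS=0]
  L1: frame=0x3B idx=20 entry=0x3E007 [P=1 RW=1 US=1 PS=0]
  ⇒ phys 0x3EDA2  [2 reads]
#3 VA=0x2A147A4 (r,kernel):
  L0: frame=0x2C idx=21 entry=0x40007 [P=1 RW=1 US=1 PS=0]
  L1: frame=0x40 idx=20 entry=0x4C002 [P=0 RW=1 US=0 PS=0]
  ✗ PAGE_NOT_PRESENT  [2 reads]
#4 VA=0x3406251 (r,kernel):
  TLB hit vpn=0x3406 → PA=0x39251

Entries read for #3: 2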